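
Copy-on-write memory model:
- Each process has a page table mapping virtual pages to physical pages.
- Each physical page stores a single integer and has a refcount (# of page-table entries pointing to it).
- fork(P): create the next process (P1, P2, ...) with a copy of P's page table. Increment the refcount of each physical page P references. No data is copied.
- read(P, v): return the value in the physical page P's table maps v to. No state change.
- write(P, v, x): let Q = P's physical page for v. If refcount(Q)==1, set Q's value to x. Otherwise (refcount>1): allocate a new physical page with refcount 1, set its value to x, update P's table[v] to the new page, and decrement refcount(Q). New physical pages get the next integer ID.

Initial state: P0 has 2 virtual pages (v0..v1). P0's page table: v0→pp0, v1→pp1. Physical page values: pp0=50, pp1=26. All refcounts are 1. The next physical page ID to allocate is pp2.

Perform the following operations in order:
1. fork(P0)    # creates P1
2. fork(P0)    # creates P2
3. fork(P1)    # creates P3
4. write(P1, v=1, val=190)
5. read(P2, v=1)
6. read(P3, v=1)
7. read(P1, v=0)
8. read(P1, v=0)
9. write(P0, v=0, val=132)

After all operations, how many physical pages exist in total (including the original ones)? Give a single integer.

Op 1: fork(P0) -> P1. 2 ppages; refcounts: pp0:2 pp1:2
Op 2: fork(P0) -> P2. 2 ppages; refcounts: pp0:3 pp1:3
Op 3: fork(P1) -> P3. 2 ppages; refcounts: pp0:4 pp1:4
Op 4: write(P1, v1, 190). refcount(pp1)=4>1 -> COPY to pp2. 3 ppages; refcounts: pp0:4 pp1:3 pp2:1
Op 5: read(P2, v1) -> 26. No state change.
Op 6: read(P3, v1) -> 26. No state change.
Op 7: read(P1, v0) -> 50. No state change.
Op 8: read(P1, v0) -> 50. No state change.
Op 9: write(P0, v0, 132). refcount(pp0)=4>1 -> COPY to pp3. 4 ppages; refcounts: pp0:3 pp1:3 pp2:1 pp3:1

Answer: 4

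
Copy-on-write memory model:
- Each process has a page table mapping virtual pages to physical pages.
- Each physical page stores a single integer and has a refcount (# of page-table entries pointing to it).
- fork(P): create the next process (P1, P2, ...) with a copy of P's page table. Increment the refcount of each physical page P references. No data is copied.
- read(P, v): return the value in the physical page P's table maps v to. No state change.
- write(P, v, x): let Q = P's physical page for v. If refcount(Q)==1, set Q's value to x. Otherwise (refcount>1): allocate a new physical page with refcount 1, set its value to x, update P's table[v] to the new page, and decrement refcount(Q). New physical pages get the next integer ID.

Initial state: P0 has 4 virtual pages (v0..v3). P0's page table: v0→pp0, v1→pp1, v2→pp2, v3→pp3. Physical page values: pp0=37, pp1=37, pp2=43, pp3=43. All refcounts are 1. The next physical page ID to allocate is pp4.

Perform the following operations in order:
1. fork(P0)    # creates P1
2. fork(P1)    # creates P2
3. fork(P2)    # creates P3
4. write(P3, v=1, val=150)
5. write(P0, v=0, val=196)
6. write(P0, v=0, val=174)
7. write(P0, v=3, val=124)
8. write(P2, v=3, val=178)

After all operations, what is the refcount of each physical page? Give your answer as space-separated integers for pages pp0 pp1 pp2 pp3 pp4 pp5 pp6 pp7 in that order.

Answer: 3 3 4 2 1 1 1 1

Derivation:
Op 1: fork(P0) -> P1. 4 ppages; refcounts: pp0:2 pp1:2 pp2:2 pp3:2
Op 2: fork(P1) -> P2. 4 ppages; refcounts: pp0:3 pp1:3 pp2:3 pp3:3
Op 3: fork(P2) -> P3. 4 ppages; refcounts: pp0:4 pp1:4 pp2:4 pp3:4
Op 4: write(P3, v1, 150). refcount(pp1)=4>1 -> COPY to pp4. 5 ppages; refcounts: pp0:4 pp1:3 pp2:4 pp3:4 pp4:1
Op 5: write(P0, v0, 196). refcount(pp0)=4>1 -> COPY to pp5. 6 ppages; refcounts: pp0:3 pp1:3 pp2:4 pp3:4 pp4:1 pp5:1
Op 6: write(P0, v0, 174). refcount(pp5)=1 -> write in place. 6 ppages; refcounts: pp0:3 pp1:3 pp2:4 pp3:4 pp4:1 pp5:1
Op 7: write(P0, v3, 124). refcount(pp3)=4>1 -> COPY to pp6. 7 ppages; refcounts: pp0:3 pp1:3 pp2:4 pp3:3 pp4:1 pp5:1 pp6:1
Op 8: write(P2, v3, 178). refcount(pp3)=3>1 -> COPY to pp7. 8 ppages; refcounts: pp0:3 pp1:3 pp2:4 pp3:2 pp4:1 pp5:1 pp6:1 pp7:1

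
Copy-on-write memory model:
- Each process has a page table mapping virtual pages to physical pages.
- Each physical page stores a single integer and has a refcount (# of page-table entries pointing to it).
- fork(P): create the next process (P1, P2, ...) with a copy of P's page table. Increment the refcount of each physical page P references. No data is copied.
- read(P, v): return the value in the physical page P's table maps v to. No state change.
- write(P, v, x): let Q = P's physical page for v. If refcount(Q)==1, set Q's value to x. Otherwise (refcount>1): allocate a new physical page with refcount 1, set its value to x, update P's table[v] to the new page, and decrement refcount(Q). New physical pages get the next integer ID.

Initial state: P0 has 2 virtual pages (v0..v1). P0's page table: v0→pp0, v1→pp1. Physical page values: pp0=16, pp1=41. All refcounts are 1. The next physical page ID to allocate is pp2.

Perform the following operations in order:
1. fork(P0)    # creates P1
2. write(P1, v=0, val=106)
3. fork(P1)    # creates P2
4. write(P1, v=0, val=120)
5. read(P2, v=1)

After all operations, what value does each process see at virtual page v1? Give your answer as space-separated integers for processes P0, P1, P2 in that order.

Answer: 41 41 41

Derivation:
Op 1: fork(P0) -> P1. 2 ppages; refcounts: pp0:2 pp1:2
Op 2: write(P1, v0, 106). refcount(pp0)=2>1 -> COPY to pp2. 3 ppages; refcounts: pp0:1 pp1:2 pp2:1
Op 3: fork(P1) -> P2. 3 ppages; refcounts: pp0:1 pp1:3 pp2:2
Op 4: write(P1, v0, 120). refcount(pp2)=2>1 -> COPY to pp3. 4 ppages; refcounts: pp0:1 pp1:3 pp2:1 pp3:1
Op 5: read(P2, v1) -> 41. No state change.
P0: v1 -> pp1 = 41
P1: v1 -> pp1 = 41
P2: v1 -> pp1 = 41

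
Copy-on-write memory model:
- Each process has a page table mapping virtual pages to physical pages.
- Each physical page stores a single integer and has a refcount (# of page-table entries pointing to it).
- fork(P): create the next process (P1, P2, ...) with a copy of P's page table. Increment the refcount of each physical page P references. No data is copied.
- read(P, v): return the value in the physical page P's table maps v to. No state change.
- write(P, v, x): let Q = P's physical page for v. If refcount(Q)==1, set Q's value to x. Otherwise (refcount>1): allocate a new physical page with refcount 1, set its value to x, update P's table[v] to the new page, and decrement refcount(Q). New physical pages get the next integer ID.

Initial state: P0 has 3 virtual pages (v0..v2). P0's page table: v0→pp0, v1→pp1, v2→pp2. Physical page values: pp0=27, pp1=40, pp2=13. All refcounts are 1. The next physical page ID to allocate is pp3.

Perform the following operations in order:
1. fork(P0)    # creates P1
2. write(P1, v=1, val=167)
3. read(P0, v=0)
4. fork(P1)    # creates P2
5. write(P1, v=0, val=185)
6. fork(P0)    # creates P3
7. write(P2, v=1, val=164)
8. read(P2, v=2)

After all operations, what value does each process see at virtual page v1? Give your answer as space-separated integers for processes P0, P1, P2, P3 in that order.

Answer: 40 167 164 40

Derivation:
Op 1: fork(P0) -> P1. 3 ppages; refcounts: pp0:2 pp1:2 pp2:2
Op 2: write(P1, v1, 167). refcount(pp1)=2>1 -> COPY to pp3. 4 ppages; refcounts: pp0:2 pp1:1 pp2:2 pp3:1
Op 3: read(P0, v0) -> 27. No state change.
Op 4: fork(P1) -> P2. 4 ppages; refcounts: pp0:3 pp1:1 pp2:3 pp3:2
Op 5: write(P1, v0, 185). refcount(pp0)=3>1 -> COPY to pp4. 5 ppages; refcounts: pp0:2 pp1:1 pp2:3 pp3:2 pp4:1
Op 6: fork(P0) -> P3. 5 ppages; refcounts: pp0:3 pp1:2 pp2:4 pp3:2 pp4:1
Op 7: write(P2, v1, 164). refcount(pp3)=2>1 -> COPY to pp5. 6 ppages; refcounts: pp0:3 pp1:2 pp2:4 pp3:1 pp4:1 pp5:1
Op 8: read(P2, v2) -> 13. No state change.
P0: v1 -> pp1 = 40
P1: v1 -> pp3 = 167
P2: v1 -> pp5 = 164
P3: v1 -> pp1 = 40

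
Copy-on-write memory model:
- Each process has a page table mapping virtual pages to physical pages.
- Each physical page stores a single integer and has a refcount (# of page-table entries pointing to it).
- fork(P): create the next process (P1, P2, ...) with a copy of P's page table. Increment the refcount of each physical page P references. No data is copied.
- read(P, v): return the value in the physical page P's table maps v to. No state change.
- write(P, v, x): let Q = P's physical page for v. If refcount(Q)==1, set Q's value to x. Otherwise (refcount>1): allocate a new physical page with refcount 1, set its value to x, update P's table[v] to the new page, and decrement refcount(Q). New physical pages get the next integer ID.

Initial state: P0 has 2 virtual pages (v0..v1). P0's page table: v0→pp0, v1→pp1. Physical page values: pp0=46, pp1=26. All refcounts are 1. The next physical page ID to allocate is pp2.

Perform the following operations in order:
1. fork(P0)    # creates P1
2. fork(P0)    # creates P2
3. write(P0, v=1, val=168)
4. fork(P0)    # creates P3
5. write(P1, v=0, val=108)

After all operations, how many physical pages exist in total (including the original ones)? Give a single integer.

Op 1: fork(P0) -> P1. 2 ppages; refcounts: pp0:2 pp1:2
Op 2: fork(P0) -> P2. 2 ppages; refcounts: pp0:3 pp1:3
Op 3: write(P0, v1, 168). refcount(pp1)=3>1 -> COPY to pp2. 3 ppages; refcounts: pp0:3 pp1:2 pp2:1
Op 4: fork(P0) -> P3. 3 ppages; refcounts: pp0:4 pp1:2 pp2:2
Op 5: write(P1, v0, 108). refcount(pp0)=4>1 -> COPY to pp3. 4 ppages; refcounts: pp0:3 pp1:2 pp2:2 pp3:1

Answer: 4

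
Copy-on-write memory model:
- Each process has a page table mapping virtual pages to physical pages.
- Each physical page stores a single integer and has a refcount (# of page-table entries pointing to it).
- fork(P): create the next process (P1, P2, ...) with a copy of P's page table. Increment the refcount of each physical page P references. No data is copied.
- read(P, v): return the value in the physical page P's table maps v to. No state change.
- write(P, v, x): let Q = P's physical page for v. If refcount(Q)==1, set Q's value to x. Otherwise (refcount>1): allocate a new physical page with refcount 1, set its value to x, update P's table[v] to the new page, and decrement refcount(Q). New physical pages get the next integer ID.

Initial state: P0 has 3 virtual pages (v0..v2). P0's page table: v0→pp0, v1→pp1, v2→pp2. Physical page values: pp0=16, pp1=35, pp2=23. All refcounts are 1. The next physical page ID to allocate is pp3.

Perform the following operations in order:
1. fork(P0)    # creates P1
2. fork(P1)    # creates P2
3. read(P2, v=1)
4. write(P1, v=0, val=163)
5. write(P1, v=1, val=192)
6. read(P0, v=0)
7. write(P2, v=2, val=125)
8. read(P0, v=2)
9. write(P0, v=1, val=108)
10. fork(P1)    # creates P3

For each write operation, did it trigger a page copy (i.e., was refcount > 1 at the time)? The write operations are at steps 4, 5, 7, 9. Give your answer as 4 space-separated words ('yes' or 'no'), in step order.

Op 1: fork(P0) -> P1. 3 ppages; refcounts: pp0:2 pp1:2 pp2:2
Op 2: fork(P1) -> P2. 3 ppages; refcounts: pp0:3 pp1:3 pp2:3
Op 3: read(P2, v1) -> 35. No state change.
Op 4: write(P1, v0, 163). refcount(pp0)=3>1 -> COPY to pp3. 4 ppages; refcounts: pp0:2 pp1:3 pp2:3 pp3:1
Op 5: write(P1, v1, 192). refcount(pp1)=3>1 -> COPY to pp4. 5 ppages; refcounts: pp0:2 pp1:2 pp2:3 pp3:1 pp4:1
Op 6: read(P0, v0) -> 16. No state change.
Op 7: write(P2, v2, 125). refcount(pp2)=3>1 -> COPY to pp5. 6 ppages; refcounts: pp0:2 pp1:2 pp2:2 pp3:1 pp4:1 pp5:1
Op 8: read(P0, v2) -> 23. No state change.
Op 9: write(P0, v1, 108). refcount(pp1)=2>1 -> COPY to pp6. 7 ppages; refcounts: pp0:2 pp1:1 pp2:2 pp3:1 pp4:1 pp5:1 pp6:1
Op 10: fork(P1) -> P3. 7 ppages; refcounts: pp0:2 pp1:1 pp2:3 pp3:2 pp4:2 pp5:1 pp6:1

yes yes yes yes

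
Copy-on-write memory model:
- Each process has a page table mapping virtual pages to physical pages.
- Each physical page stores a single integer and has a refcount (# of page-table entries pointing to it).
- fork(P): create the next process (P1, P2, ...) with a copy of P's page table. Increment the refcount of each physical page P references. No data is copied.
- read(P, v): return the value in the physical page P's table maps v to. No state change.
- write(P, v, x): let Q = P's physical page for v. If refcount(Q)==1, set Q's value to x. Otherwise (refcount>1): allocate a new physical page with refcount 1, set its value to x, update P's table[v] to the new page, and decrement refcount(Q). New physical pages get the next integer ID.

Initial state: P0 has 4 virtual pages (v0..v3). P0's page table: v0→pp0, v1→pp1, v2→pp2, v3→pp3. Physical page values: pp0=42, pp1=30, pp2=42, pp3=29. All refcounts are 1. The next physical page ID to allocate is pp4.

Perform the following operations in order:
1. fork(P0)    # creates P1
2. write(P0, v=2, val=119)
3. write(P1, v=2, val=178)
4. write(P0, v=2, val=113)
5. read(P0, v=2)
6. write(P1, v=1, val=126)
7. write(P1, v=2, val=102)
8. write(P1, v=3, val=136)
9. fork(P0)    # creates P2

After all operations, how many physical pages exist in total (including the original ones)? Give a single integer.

Answer: 7

Derivation:
Op 1: fork(P0) -> P1. 4 ppages; refcounts: pp0:2 pp1:2 pp2:2 pp3:2
Op 2: write(P0, v2, 119). refcount(pp2)=2>1 -> COPY to pp4. 5 ppages; refcounts: pp0:2 pp1:2 pp2:1 pp3:2 pp4:1
Op 3: write(P1, v2, 178). refcount(pp2)=1 -> write in place. 5 ppages; refcounts: pp0:2 pp1:2 pp2:1 pp3:2 pp4:1
Op 4: write(P0, v2, 113). refcount(pp4)=1 -> write in place. 5 ppages; refcounts: pp0:2 pp1:2 pp2:1 pp3:2 pp4:1
Op 5: read(P0, v2) -> 113. No state change.
Op 6: write(P1, v1, 126). refcount(pp1)=2>1 -> COPY to pp5. 6 ppages; refcounts: pp0:2 pp1:1 pp2:1 pp3:2 pp4:1 pp5:1
Op 7: write(P1, v2, 102). refcount(pp2)=1 -> write in place. 6 ppages; refcounts: pp0:2 pp1:1 pp2:1 pp3:2 pp4:1 pp5:1
Op 8: write(P1, v3, 136). refcount(pp3)=2>1 -> COPY to pp6. 7 ppages; refcounts: pp0:2 pp1:1 pp2:1 pp3:1 pp4:1 pp5:1 pp6:1
Op 9: fork(P0) -> P2. 7 ppages; refcounts: pp0:3 pp1:2 pp2:1 pp3:2 pp4:2 pp5:1 pp6:1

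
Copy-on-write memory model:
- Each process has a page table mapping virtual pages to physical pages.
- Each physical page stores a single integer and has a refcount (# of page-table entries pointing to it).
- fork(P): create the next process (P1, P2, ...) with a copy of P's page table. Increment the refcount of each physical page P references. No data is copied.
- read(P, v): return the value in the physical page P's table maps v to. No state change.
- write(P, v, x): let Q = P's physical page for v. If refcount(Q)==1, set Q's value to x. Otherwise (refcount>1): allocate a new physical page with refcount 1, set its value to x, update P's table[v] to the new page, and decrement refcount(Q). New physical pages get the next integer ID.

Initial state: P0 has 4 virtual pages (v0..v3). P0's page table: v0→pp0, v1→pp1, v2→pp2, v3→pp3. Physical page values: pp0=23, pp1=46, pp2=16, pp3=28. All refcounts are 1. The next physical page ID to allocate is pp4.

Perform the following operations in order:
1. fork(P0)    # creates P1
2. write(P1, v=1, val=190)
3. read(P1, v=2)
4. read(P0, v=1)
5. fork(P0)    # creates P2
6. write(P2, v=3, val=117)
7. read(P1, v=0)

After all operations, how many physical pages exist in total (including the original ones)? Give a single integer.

Answer: 6

Derivation:
Op 1: fork(P0) -> P1. 4 ppages; refcounts: pp0:2 pp1:2 pp2:2 pp3:2
Op 2: write(P1, v1, 190). refcount(pp1)=2>1 -> COPY to pp4. 5 ppages; refcounts: pp0:2 pp1:1 pp2:2 pp3:2 pp4:1
Op 3: read(P1, v2) -> 16. No state change.
Op 4: read(P0, v1) -> 46. No state change.
Op 5: fork(P0) -> P2. 5 ppages; refcounts: pp0:3 pp1:2 pp2:3 pp3:3 pp4:1
Op 6: write(P2, v3, 117). refcount(pp3)=3>1 -> COPY to pp5. 6 ppages; refcounts: pp0:3 pp1:2 pp2:3 pp3:2 pp4:1 pp5:1
Op 7: read(P1, v0) -> 23. No state change.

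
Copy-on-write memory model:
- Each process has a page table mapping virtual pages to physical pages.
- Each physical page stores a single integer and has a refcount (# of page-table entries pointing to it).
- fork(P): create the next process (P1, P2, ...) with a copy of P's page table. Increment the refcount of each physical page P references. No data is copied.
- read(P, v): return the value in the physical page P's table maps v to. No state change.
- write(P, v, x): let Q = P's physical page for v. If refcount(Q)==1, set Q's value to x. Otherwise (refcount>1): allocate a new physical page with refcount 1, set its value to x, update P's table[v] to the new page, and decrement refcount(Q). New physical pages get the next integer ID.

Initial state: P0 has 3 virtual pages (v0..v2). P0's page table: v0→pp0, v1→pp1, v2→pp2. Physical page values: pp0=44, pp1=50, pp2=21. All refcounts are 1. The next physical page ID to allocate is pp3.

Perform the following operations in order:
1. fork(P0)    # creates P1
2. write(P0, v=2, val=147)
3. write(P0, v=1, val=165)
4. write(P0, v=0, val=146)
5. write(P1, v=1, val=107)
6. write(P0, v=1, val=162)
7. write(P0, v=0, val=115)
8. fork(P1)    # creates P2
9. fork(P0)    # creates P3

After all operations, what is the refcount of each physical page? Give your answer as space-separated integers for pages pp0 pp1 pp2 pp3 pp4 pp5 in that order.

Op 1: fork(P0) -> P1. 3 ppages; refcounts: pp0:2 pp1:2 pp2:2
Op 2: write(P0, v2, 147). refcount(pp2)=2>1 -> COPY to pp3. 4 ppages; refcounts: pp0:2 pp1:2 pp2:1 pp3:1
Op 3: write(P0, v1, 165). refcount(pp1)=2>1 -> COPY to pp4. 5 ppages; refcounts: pp0:2 pp1:1 pp2:1 pp3:1 pp4:1
Op 4: write(P0, v0, 146). refcount(pp0)=2>1 -> COPY to pp5. 6 ppages; refcounts: pp0:1 pp1:1 pp2:1 pp3:1 pp4:1 pp5:1
Op 5: write(P1, v1, 107). refcount(pp1)=1 -> write in place. 6 ppages; refcounts: pp0:1 pp1:1 pp2:1 pp3:1 pp4:1 pp5:1
Op 6: write(P0, v1, 162). refcount(pp4)=1 -> write in place. 6 ppages; refcounts: pp0:1 pp1:1 pp2:1 pp3:1 pp4:1 pp5:1
Op 7: write(P0, v0, 115). refcount(pp5)=1 -> write in place. 6 ppages; refcounts: pp0:1 pp1:1 pp2:1 pp3:1 pp4:1 pp5:1
Op 8: fork(P1) -> P2. 6 ppages; refcounts: pp0:2 pp1:2 pp2:2 pp3:1 pp4:1 pp5:1
Op 9: fork(P0) -> P3. 6 ppages; refcounts: pp0:2 pp1:2 pp2:2 pp3:2 pp4:2 pp5:2

Answer: 2 2 2 2 2 2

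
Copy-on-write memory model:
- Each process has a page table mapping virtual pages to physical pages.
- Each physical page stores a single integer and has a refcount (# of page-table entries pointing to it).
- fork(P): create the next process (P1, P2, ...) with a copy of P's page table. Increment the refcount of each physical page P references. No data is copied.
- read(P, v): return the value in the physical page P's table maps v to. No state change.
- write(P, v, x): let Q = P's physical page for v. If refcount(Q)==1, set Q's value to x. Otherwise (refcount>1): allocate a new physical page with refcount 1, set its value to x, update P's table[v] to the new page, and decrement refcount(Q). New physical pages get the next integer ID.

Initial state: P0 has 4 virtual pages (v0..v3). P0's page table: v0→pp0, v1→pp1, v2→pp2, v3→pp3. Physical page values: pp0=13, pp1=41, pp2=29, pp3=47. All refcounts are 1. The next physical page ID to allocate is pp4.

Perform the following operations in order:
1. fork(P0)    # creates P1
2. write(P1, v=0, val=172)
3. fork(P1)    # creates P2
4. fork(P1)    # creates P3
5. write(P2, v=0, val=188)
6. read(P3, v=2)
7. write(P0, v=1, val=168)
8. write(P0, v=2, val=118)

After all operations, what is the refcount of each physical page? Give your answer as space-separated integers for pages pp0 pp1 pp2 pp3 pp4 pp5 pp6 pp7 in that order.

Answer: 1 3 3 4 2 1 1 1

Derivation:
Op 1: fork(P0) -> P1. 4 ppages; refcounts: pp0:2 pp1:2 pp2:2 pp3:2
Op 2: write(P1, v0, 172). refcount(pp0)=2>1 -> COPY to pp4. 5 ppages; refcounts: pp0:1 pp1:2 pp2:2 pp3:2 pp4:1
Op 3: fork(P1) -> P2. 5 ppages; refcounts: pp0:1 pp1:3 pp2:3 pp3:3 pp4:2
Op 4: fork(P1) -> P3. 5 ppages; refcounts: pp0:1 pp1:4 pp2:4 pp3:4 pp4:3
Op 5: write(P2, v0, 188). refcount(pp4)=3>1 -> COPY to pp5. 6 ppages; refcounts: pp0:1 pp1:4 pp2:4 pp3:4 pp4:2 pp5:1
Op 6: read(P3, v2) -> 29. No state change.
Op 7: write(P0, v1, 168). refcount(pp1)=4>1 -> COPY to pp6. 7 ppages; refcounts: pp0:1 pp1:3 pp2:4 pp3:4 pp4:2 pp5:1 pp6:1
Op 8: write(P0, v2, 118). refcount(pp2)=4>1 -> COPY to pp7. 8 ppages; refcounts: pp0:1 pp1:3 pp2:3 pp3:4 pp4:2 pp5:1 pp6:1 pp7:1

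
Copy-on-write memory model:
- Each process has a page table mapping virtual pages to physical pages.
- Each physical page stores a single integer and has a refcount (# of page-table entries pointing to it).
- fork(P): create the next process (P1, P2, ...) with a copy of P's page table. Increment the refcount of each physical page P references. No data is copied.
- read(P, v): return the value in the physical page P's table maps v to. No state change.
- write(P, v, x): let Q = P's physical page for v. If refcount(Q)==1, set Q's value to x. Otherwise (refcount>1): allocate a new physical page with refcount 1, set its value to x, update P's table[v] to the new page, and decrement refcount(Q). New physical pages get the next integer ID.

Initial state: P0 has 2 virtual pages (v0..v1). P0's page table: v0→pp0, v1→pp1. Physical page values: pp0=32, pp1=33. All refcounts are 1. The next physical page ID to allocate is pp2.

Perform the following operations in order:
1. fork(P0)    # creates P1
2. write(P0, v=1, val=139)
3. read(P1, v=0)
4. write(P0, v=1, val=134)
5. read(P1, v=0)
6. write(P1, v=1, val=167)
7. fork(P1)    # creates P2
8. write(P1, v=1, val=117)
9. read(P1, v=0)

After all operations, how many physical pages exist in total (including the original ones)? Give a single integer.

Op 1: fork(P0) -> P1. 2 ppages; refcounts: pp0:2 pp1:2
Op 2: write(P0, v1, 139). refcount(pp1)=2>1 -> COPY to pp2. 3 ppages; refcounts: pp0:2 pp1:1 pp2:1
Op 3: read(P1, v0) -> 32. No state change.
Op 4: write(P0, v1, 134). refcount(pp2)=1 -> write in place. 3 ppages; refcounts: pp0:2 pp1:1 pp2:1
Op 5: read(P1, v0) -> 32. No state change.
Op 6: write(P1, v1, 167). refcount(pp1)=1 -> write in place. 3 ppages; refcounts: pp0:2 pp1:1 pp2:1
Op 7: fork(P1) -> P2. 3 ppages; refcounts: pp0:3 pp1:2 pp2:1
Op 8: write(P1, v1, 117). refcount(pp1)=2>1 -> COPY to pp3. 4 ppages; refcounts: pp0:3 pp1:1 pp2:1 pp3:1
Op 9: read(P1, v0) -> 32. No state change.

Answer: 4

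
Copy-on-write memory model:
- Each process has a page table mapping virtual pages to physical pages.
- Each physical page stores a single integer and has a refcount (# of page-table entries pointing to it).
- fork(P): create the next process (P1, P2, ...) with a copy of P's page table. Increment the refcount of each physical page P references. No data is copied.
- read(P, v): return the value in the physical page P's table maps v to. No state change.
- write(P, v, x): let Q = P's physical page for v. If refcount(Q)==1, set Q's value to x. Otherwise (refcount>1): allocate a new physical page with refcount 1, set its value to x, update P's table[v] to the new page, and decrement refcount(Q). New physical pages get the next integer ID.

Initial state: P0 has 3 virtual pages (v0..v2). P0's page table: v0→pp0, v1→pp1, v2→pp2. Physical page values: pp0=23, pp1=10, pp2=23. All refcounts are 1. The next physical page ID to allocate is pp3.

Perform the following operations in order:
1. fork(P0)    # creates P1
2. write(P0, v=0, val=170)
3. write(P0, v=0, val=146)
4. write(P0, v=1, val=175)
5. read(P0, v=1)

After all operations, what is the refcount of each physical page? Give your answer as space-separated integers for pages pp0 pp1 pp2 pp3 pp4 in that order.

Op 1: fork(P0) -> P1. 3 ppages; refcounts: pp0:2 pp1:2 pp2:2
Op 2: write(P0, v0, 170). refcount(pp0)=2>1 -> COPY to pp3. 4 ppages; refcounts: pp0:1 pp1:2 pp2:2 pp3:1
Op 3: write(P0, v0, 146). refcount(pp3)=1 -> write in place. 4 ppages; refcounts: pp0:1 pp1:2 pp2:2 pp3:1
Op 4: write(P0, v1, 175). refcount(pp1)=2>1 -> COPY to pp4. 5 ppages; refcounts: pp0:1 pp1:1 pp2:2 pp3:1 pp4:1
Op 5: read(P0, v1) -> 175. No state change.

Answer: 1 1 2 1 1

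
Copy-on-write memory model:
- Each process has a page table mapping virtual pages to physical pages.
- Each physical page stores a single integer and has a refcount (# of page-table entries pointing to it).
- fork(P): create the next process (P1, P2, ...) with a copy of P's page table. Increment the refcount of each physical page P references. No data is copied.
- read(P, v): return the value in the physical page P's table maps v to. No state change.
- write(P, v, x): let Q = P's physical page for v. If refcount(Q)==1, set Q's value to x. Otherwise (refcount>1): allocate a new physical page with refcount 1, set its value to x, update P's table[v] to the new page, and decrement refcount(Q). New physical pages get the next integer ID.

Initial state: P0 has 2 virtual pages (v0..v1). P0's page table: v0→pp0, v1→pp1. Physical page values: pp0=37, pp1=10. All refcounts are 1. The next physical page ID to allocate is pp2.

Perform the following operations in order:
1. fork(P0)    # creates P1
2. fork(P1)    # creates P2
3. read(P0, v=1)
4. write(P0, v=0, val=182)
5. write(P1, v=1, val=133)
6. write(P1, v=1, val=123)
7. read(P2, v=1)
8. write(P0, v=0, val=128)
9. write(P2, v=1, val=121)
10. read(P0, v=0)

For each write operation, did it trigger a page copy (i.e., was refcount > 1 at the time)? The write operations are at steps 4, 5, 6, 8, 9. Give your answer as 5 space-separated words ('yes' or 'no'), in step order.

Op 1: fork(P0) -> P1. 2 ppages; refcounts: pp0:2 pp1:2
Op 2: fork(P1) -> P2. 2 ppages; refcounts: pp0:3 pp1:3
Op 3: read(P0, v1) -> 10. No state change.
Op 4: write(P0, v0, 182). refcount(pp0)=3>1 -> COPY to pp2. 3 ppages; refcounts: pp0:2 pp1:3 pp2:1
Op 5: write(P1, v1, 133). refcount(pp1)=3>1 -> COPY to pp3. 4 ppages; refcounts: pp0:2 pp1:2 pp2:1 pp3:1
Op 6: write(P1, v1, 123). refcount(pp3)=1 -> write in place. 4 ppages; refcounts: pp0:2 pp1:2 pp2:1 pp3:1
Op 7: read(P2, v1) -> 10. No state change.
Op 8: write(P0, v0, 128). refcount(pp2)=1 -> write in place. 4 ppages; refcounts: pp0:2 pp1:2 pp2:1 pp3:1
Op 9: write(P2, v1, 121). refcount(pp1)=2>1 -> COPY to pp4. 5 ppages; refcounts: pp0:2 pp1:1 pp2:1 pp3:1 pp4:1
Op 10: read(P0, v0) -> 128. No state change.

yes yes no no yes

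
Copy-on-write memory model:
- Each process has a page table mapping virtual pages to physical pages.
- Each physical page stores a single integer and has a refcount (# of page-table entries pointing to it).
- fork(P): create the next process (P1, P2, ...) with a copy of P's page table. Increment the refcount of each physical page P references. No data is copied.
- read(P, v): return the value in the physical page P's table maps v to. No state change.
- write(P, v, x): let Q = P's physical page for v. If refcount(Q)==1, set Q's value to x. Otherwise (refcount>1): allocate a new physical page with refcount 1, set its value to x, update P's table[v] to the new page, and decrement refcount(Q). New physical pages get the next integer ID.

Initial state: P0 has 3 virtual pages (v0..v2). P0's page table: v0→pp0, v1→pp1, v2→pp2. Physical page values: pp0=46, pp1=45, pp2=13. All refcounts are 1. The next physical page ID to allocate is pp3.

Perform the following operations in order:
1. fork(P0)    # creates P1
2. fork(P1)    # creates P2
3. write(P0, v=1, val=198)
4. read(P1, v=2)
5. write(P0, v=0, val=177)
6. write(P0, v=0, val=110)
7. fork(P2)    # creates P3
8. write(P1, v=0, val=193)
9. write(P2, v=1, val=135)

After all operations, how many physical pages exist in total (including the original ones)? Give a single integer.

Op 1: fork(P0) -> P1. 3 ppages; refcounts: pp0:2 pp1:2 pp2:2
Op 2: fork(P1) -> P2. 3 ppages; refcounts: pp0:3 pp1:3 pp2:3
Op 3: write(P0, v1, 198). refcount(pp1)=3>1 -> COPY to pp3. 4 ppages; refcounts: pp0:3 pp1:2 pp2:3 pp3:1
Op 4: read(P1, v2) -> 13. No state change.
Op 5: write(P0, v0, 177). refcount(pp0)=3>1 -> COPY to pp4. 5 ppages; refcounts: pp0:2 pp1:2 pp2:3 pp3:1 pp4:1
Op 6: write(P0, v0, 110). refcount(pp4)=1 -> write in place. 5 ppages; refcounts: pp0:2 pp1:2 pp2:3 pp3:1 pp4:1
Op 7: fork(P2) -> P3. 5 ppages; refcounts: pp0:3 pp1:3 pp2:4 pp3:1 pp4:1
Op 8: write(P1, v0, 193). refcount(pp0)=3>1 -> COPY to pp5. 6 ppages; refcounts: pp0:2 pp1:3 pp2:4 pp3:1 pp4:1 pp5:1
Op 9: write(P2, v1, 135). refcount(pp1)=3>1 -> COPY to pp6. 7 ppages; refcounts: pp0:2 pp1:2 pp2:4 pp3:1 pp4:1 pp5:1 pp6:1

Answer: 7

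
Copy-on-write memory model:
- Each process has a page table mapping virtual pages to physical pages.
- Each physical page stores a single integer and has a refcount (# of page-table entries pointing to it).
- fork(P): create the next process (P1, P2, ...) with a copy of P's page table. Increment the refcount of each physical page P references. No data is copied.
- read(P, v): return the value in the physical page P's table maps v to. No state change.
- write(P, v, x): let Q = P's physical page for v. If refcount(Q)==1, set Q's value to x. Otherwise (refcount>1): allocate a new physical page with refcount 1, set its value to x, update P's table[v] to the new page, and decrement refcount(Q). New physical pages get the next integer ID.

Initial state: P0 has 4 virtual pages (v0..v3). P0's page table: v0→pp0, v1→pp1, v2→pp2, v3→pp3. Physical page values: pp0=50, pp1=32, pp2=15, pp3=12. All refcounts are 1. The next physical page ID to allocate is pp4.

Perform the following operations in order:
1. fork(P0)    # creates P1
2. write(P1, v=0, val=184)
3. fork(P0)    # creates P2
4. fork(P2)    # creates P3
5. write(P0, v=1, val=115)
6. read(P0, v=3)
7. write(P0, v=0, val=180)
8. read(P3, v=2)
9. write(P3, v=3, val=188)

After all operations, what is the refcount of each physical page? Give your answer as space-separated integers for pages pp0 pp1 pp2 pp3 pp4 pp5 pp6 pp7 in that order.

Answer: 2 3 4 3 1 1 1 1

Derivation:
Op 1: fork(P0) -> P1. 4 ppages; refcounts: pp0:2 pp1:2 pp2:2 pp3:2
Op 2: write(P1, v0, 184). refcount(pp0)=2>1 -> COPY to pp4. 5 ppages; refcounts: pp0:1 pp1:2 pp2:2 pp3:2 pp4:1
Op 3: fork(P0) -> P2. 5 ppages; refcounts: pp0:2 pp1:3 pp2:3 pp3:3 pp4:1
Op 4: fork(P2) -> P3. 5 ppages; refcounts: pp0:3 pp1:4 pp2:4 pp3:4 pp4:1
Op 5: write(P0, v1, 115). refcount(pp1)=4>1 -> COPY to pp5. 6 ppages; refcounts: pp0:3 pp1:3 pp2:4 pp3:4 pp4:1 pp5:1
Op 6: read(P0, v3) -> 12. No state change.
Op 7: write(P0, v0, 180). refcount(pp0)=3>1 -> COPY to pp6. 7 ppages; refcounts: pp0:2 pp1:3 pp2:4 pp3:4 pp4:1 pp5:1 pp6:1
Op 8: read(P3, v2) -> 15. No state change.
Op 9: write(P3, v3, 188). refcount(pp3)=4>1 -> COPY to pp7. 8 ppages; refcounts: pp0:2 pp1:3 pp2:4 pp3:3 pp4:1 pp5:1 pp6:1 pp7:1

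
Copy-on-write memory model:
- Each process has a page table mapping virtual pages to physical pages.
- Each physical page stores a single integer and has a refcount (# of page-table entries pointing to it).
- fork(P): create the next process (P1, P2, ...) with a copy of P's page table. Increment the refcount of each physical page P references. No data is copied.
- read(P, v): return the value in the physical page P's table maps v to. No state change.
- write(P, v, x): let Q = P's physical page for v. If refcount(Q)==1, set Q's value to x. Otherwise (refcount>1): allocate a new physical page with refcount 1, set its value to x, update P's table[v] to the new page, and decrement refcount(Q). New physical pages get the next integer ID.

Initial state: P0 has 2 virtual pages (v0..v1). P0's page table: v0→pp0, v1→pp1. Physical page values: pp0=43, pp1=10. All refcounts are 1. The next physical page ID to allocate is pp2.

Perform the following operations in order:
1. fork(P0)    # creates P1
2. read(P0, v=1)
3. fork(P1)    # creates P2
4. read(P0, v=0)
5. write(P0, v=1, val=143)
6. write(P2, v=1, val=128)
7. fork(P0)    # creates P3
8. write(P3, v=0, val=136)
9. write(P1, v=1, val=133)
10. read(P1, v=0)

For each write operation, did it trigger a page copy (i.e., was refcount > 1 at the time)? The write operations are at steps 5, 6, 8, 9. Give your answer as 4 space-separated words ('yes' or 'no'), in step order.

Op 1: fork(P0) -> P1. 2 ppages; refcounts: pp0:2 pp1:2
Op 2: read(P0, v1) -> 10. No state change.
Op 3: fork(P1) -> P2. 2 ppages; refcounts: pp0:3 pp1:3
Op 4: read(P0, v0) -> 43. No state change.
Op 5: write(P0, v1, 143). refcount(pp1)=3>1 -> COPY to pp2. 3 ppages; refcounts: pp0:3 pp1:2 pp2:1
Op 6: write(P2, v1, 128). refcount(pp1)=2>1 -> COPY to pp3. 4 ppages; refcounts: pp0:3 pp1:1 pp2:1 pp3:1
Op 7: fork(P0) -> P3. 4 ppages; refcounts: pp0:4 pp1:1 pp2:2 pp3:1
Op 8: write(P3, v0, 136). refcount(pp0)=4>1 -> COPY to pp4. 5 ppages; refcounts: pp0:3 pp1:1 pp2:2 pp3:1 pp4:1
Op 9: write(P1, v1, 133). refcount(pp1)=1 -> write in place. 5 ppages; refcounts: pp0:3 pp1:1 pp2:2 pp3:1 pp4:1
Op 10: read(P1, v0) -> 43. No state change.

yes yes yes no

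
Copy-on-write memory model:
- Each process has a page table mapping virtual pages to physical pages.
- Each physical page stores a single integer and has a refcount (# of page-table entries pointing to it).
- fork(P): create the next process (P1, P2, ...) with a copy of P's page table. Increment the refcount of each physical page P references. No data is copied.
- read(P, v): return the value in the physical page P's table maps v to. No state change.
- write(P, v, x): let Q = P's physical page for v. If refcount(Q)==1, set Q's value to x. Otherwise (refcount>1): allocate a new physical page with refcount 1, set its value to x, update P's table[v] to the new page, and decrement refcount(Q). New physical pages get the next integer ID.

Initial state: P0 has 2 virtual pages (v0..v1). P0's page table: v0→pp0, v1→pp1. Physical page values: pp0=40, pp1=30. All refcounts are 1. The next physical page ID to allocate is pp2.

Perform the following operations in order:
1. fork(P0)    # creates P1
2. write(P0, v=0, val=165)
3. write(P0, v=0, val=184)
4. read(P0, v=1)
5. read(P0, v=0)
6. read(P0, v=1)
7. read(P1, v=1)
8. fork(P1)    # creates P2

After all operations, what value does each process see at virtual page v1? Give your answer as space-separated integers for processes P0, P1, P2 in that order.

Answer: 30 30 30

Derivation:
Op 1: fork(P0) -> P1. 2 ppages; refcounts: pp0:2 pp1:2
Op 2: write(P0, v0, 165). refcount(pp0)=2>1 -> COPY to pp2. 3 ppages; refcounts: pp0:1 pp1:2 pp2:1
Op 3: write(P0, v0, 184). refcount(pp2)=1 -> write in place. 3 ppages; refcounts: pp0:1 pp1:2 pp2:1
Op 4: read(P0, v1) -> 30. No state change.
Op 5: read(P0, v0) -> 184. No state change.
Op 6: read(P0, v1) -> 30. No state change.
Op 7: read(P1, v1) -> 30. No state change.
Op 8: fork(P1) -> P2. 3 ppages; refcounts: pp0:2 pp1:3 pp2:1
P0: v1 -> pp1 = 30
P1: v1 -> pp1 = 30
P2: v1 -> pp1 = 30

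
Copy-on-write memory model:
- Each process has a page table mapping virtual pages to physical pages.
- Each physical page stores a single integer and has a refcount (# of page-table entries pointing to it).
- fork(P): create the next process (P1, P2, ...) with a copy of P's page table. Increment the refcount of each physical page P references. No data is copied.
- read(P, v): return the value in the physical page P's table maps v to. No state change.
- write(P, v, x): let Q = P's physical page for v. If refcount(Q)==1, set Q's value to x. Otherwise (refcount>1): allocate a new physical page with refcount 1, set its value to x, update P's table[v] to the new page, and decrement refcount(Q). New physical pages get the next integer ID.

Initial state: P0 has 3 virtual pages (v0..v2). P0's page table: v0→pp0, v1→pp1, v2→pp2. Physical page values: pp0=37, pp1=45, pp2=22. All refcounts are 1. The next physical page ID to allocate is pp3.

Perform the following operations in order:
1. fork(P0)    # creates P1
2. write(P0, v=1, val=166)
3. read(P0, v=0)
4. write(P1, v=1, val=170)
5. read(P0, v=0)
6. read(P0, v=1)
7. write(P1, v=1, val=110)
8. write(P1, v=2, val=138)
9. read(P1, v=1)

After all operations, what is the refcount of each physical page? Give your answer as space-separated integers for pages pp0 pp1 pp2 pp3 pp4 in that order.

Op 1: fork(P0) -> P1. 3 ppages; refcounts: pp0:2 pp1:2 pp2:2
Op 2: write(P0, v1, 166). refcount(pp1)=2>1 -> COPY to pp3. 4 ppages; refcounts: pp0:2 pp1:1 pp2:2 pp3:1
Op 3: read(P0, v0) -> 37. No state change.
Op 4: write(P1, v1, 170). refcount(pp1)=1 -> write in place. 4 ppages; refcounts: pp0:2 pp1:1 pp2:2 pp3:1
Op 5: read(P0, v0) -> 37. No state change.
Op 6: read(P0, v1) -> 166. No state change.
Op 7: write(P1, v1, 110). refcount(pp1)=1 -> write in place. 4 ppages; refcounts: pp0:2 pp1:1 pp2:2 pp3:1
Op 8: write(P1, v2, 138). refcount(pp2)=2>1 -> COPY to pp4. 5 ppages; refcounts: pp0:2 pp1:1 pp2:1 pp3:1 pp4:1
Op 9: read(P1, v1) -> 110. No state change.

Answer: 2 1 1 1 1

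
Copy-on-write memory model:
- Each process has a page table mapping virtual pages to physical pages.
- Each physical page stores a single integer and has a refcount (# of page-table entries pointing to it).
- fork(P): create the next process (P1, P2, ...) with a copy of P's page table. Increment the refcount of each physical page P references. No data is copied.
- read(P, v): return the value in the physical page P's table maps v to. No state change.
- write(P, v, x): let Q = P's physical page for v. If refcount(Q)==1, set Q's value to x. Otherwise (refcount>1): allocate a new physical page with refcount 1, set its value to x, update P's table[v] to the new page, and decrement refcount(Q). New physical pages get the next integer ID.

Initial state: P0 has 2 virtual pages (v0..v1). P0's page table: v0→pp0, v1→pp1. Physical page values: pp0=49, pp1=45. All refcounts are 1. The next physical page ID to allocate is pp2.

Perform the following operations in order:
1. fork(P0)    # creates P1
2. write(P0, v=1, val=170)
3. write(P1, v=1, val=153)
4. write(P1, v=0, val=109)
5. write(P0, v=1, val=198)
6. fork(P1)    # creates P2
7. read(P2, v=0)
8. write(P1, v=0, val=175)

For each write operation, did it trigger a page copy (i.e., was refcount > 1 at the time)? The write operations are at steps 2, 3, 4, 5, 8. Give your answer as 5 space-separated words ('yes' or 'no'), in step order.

Op 1: fork(P0) -> P1. 2 ppages; refcounts: pp0:2 pp1:2
Op 2: write(P0, v1, 170). refcount(pp1)=2>1 -> COPY to pp2. 3 ppages; refcounts: pp0:2 pp1:1 pp2:1
Op 3: write(P1, v1, 153). refcount(pp1)=1 -> write in place. 3 ppages; refcounts: pp0:2 pp1:1 pp2:1
Op 4: write(P1, v0, 109). refcount(pp0)=2>1 -> COPY to pp3. 4 ppages; refcounts: pp0:1 pp1:1 pp2:1 pp3:1
Op 5: write(P0, v1, 198). refcount(pp2)=1 -> write in place. 4 ppages; refcounts: pp0:1 pp1:1 pp2:1 pp3:1
Op 6: fork(P1) -> P2. 4 ppages; refcounts: pp0:1 pp1:2 pp2:1 pp3:2
Op 7: read(P2, v0) -> 109. No state change.
Op 8: write(P1, v0, 175). refcount(pp3)=2>1 -> COPY to pp4. 5 ppages; refcounts: pp0:1 pp1:2 pp2:1 pp3:1 pp4:1

yes no yes no yes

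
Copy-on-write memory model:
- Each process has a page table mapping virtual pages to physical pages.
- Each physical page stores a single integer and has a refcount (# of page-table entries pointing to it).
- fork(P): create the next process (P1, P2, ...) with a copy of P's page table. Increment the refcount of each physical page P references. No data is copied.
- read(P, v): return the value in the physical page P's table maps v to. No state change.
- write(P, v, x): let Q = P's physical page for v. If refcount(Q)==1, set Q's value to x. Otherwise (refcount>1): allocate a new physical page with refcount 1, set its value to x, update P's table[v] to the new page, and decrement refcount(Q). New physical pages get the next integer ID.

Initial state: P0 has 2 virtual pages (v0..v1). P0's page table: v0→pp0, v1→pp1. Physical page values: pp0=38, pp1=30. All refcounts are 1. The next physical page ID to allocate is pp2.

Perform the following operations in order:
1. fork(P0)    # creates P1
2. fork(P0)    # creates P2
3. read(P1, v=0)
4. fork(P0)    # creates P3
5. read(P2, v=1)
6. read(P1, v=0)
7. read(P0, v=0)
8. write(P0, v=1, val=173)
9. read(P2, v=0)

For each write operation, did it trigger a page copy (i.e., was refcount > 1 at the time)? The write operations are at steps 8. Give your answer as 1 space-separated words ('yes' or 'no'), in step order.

Op 1: fork(P0) -> P1. 2 ppages; refcounts: pp0:2 pp1:2
Op 2: fork(P0) -> P2. 2 ppages; refcounts: pp0:3 pp1:3
Op 3: read(P1, v0) -> 38. No state change.
Op 4: fork(P0) -> P3. 2 ppages; refcounts: pp0:4 pp1:4
Op 5: read(P2, v1) -> 30. No state change.
Op 6: read(P1, v0) -> 38. No state change.
Op 7: read(P0, v0) -> 38. No state change.
Op 8: write(P0, v1, 173). refcount(pp1)=4>1 -> COPY to pp2. 3 ppages; refcounts: pp0:4 pp1:3 pp2:1
Op 9: read(P2, v0) -> 38. No state change.

yes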